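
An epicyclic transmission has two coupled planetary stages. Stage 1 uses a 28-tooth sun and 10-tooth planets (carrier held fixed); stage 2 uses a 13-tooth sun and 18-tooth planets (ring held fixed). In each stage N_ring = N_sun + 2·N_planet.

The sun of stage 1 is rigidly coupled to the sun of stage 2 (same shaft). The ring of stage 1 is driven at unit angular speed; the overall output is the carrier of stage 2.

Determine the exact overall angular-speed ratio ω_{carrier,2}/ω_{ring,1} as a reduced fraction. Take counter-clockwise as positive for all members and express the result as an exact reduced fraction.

Stage 1: N_ring = 28 + 2·10 = 48
Stage 1: 28(ω_s−ω_c) = −48(ω_r−ω_c),  ω_c=0, ω_r=1
Stage 1: ω_s = 0 − (48/28)(1−0) = -12/7
  ⇒ ω_s¹/ω_r¹ = -12/7
Stage 2: N_ring = 13 + 2·18 = 49
Stage 2: 13(ω_s−ω_c) = −49(ω_r−ω_c),  ω_r=0, ω_s=1
Stage 2: 13(1−ω_c) = −49(0−ω_c)  ⇒  62ω_c = 13  ⇒  ω_c = 13/62
  ⇒ ω_c²/ω_s² = 13/62
Coupling ω_s² = ω_s¹ ⇒ overall = -12/7 × 13/62 = -78/217

-78/217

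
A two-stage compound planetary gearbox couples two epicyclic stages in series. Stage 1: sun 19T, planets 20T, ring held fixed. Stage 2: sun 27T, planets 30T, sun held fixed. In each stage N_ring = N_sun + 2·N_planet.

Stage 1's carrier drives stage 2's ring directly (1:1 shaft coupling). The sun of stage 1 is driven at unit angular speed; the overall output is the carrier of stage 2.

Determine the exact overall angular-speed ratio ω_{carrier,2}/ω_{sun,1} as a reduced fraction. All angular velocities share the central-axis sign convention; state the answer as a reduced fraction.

29/156

Stage 1: N_ring = 19 + 2·20 = 59
Stage 1: 19(ω_s−ω_c) = −59(ω_r−ω_c),  ω_r=0, ω_s=1
Stage 1: 19(1−ω_c) = −59(0−ω_c)  ⇒  78ω_c = 19  ⇒  ω_c = 19/78
  ⇒ ω_c¹/ω_s¹ = 19/78
Stage 2: N_ring = 27 + 2·30 = 87
Stage 2: 27(ω_s−ω_c) = −87(ω_r−ω_c),  ω_s=0, ω_r=1
Stage 2: 27(0−ω_c) = −87(1−ω_c)  ⇒  114ω_c = 87  ⇒  ω_c = 29/38
  ⇒ ω_c²/ω_r² = 29/38
Coupling ω_r² = ω_c¹ ⇒ overall = 19/78 × 29/38 = 29/156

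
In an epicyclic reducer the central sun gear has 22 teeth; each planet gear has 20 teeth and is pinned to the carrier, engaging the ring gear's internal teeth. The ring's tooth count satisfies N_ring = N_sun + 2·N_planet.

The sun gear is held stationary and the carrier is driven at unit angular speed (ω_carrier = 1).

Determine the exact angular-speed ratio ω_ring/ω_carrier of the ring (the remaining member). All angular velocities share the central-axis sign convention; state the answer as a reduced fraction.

N_ring = 22 + 2·20 = 62
22(ω_s−ω_c) = −62(ω_r−ω_c),  ω_s=0, ω_c=1
ω_r = 1 − (22/62)(0−1) = 42/31
ω_r/ω_c = 42/31

42/31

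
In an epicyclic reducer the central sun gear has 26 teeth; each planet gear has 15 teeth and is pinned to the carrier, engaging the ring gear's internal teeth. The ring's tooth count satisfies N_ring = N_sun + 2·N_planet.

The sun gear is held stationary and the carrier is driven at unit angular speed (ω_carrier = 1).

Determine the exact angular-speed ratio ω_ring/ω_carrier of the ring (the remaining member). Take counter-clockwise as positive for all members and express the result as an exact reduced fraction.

N_ring = 26 + 2·15 = 56
26(ω_s−ω_c) = −56(ω_r−ω_c),  ω_s=0, ω_c=1
ω_r = 1 − (26/56)(0−1) = 41/28
ω_r/ω_c = 41/28

41/28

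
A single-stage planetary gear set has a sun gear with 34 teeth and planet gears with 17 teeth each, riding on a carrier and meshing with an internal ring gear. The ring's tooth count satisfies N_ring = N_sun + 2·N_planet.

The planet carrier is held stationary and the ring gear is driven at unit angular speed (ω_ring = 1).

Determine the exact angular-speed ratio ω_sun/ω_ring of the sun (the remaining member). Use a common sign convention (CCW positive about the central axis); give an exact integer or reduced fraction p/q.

-2

N_ring = 34 + 2·17 = 68
34(ω_s−ω_c) = −68(ω_r−ω_c),  ω_c=0, ω_r=1
ω_s = 0 − (68/34)(1−0) = -2
ω_s/ω_r = -2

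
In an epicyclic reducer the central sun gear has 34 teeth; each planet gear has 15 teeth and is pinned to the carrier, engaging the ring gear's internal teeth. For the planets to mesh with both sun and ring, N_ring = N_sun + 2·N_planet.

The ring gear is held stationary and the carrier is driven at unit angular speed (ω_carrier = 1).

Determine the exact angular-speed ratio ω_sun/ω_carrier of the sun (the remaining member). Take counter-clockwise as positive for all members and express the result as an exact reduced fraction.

49/17

N_ring = 34 + 2·15 = 64
34(ω_s−ω_c) = −64(ω_r−ω_c),  ω_r=0, ω_c=1
ω_s = 1 − (64/34)(0−1) = 49/17
ω_s/ω_c = 49/17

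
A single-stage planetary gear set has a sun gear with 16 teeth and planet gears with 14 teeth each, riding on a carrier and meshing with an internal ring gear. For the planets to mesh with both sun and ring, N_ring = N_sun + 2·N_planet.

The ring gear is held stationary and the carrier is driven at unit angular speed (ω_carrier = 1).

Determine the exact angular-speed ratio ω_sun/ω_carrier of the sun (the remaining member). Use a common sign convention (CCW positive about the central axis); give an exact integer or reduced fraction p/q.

15/4

N_ring = 16 + 2·14 = 44
16(ω_s−ω_c) = −44(ω_r−ω_c),  ω_r=0, ω_c=1
ω_s = 1 − (44/16)(0−1) = 15/4
ω_s/ω_c = 15/4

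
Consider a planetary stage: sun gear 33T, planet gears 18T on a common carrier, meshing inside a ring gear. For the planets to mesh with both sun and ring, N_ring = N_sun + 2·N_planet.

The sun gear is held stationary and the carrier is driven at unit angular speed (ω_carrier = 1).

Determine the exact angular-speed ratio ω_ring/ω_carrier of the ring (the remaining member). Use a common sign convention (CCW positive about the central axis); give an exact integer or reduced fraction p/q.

N_ring = 33 + 2·18 = 69
33(ω_s−ω_c) = −69(ω_r−ω_c),  ω_s=0, ω_c=1
ω_r = 1 − (33/69)(0−1) = 34/23
ω_r/ω_c = 34/23

34/23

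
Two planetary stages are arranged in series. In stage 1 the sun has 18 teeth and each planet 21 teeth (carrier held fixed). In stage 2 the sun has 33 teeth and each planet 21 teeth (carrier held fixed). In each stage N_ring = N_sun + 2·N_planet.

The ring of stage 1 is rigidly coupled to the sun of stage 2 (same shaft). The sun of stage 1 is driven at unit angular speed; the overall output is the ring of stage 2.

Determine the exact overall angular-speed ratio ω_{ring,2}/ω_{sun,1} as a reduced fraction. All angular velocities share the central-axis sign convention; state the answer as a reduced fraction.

Stage 1: N_ring = 18 + 2·21 = 60
Stage 1: 18(ω_s−ω_c) = −60(ω_r−ω_c),  ω_c=0, ω_s=1
Stage 1: ω_r = 0 − (18/60)(1−0) = -3/10
  ⇒ ω_r¹/ω_s¹ = -3/10
Stage 2: N_ring = 33 + 2·21 = 75
Stage 2: 33(ω_s−ω_c) = −75(ω_r−ω_c),  ω_c=0, ω_s=1
Stage 2: ω_r = 0 − (33/75)(1−0) = -11/25
  ⇒ ω_r²/ω_s² = -11/25
Coupling ω_s² = ω_r¹ ⇒ overall = -3/10 × -11/25 = 33/250

33/250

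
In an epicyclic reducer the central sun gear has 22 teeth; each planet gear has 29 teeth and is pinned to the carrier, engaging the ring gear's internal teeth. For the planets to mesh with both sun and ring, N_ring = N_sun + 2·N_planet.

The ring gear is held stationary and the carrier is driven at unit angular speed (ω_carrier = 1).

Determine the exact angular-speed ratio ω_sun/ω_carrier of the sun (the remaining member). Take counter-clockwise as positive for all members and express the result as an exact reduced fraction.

N_ring = 22 + 2·29 = 80
22(ω_s−ω_c) = −80(ω_r−ω_c),  ω_r=0, ω_c=1
ω_s = 1 − (80/22)(0−1) = 51/11
ω_s/ω_c = 51/11

51/11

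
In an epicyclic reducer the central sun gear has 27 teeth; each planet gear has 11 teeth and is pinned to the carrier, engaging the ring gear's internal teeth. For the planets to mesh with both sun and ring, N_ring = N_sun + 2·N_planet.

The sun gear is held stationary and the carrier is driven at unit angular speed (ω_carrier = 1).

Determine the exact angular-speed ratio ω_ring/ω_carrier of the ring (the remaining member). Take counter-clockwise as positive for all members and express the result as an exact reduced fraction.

N_ring = 27 + 2·11 = 49
27(ω_s−ω_c) = −49(ω_r−ω_c),  ω_s=0, ω_c=1
ω_r = 1 − (27/49)(0−1) = 76/49
ω_r/ω_c = 76/49

76/49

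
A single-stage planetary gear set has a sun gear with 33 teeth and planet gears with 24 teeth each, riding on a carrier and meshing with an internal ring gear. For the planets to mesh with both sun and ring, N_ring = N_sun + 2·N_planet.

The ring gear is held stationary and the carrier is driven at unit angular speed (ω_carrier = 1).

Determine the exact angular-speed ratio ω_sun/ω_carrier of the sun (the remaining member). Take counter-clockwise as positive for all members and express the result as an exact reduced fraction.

N_ring = 33 + 2·24 = 81
33(ω_s−ω_c) = −81(ω_r−ω_c),  ω_r=0, ω_c=1
ω_s = 1 − (81/33)(0−1) = 38/11
ω_s/ω_c = 38/11

38/11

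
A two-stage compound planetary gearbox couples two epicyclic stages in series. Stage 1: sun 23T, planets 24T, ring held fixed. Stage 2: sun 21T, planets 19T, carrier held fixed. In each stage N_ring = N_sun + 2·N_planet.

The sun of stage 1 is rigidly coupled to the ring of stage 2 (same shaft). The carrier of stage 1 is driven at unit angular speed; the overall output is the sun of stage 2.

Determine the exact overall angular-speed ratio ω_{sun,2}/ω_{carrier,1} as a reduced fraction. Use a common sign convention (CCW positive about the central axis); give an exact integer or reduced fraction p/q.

-5546/483

Stage 1: N_ring = 23 + 2·24 = 71
Stage 1: 23(ω_s−ω_c) = −71(ω_r−ω_c),  ω_r=0, ω_c=1
Stage 1: ω_s = 1 − (71/23)(0−1) = 94/23
  ⇒ ω_s¹/ω_c¹ = 94/23
Stage 2: N_ring = 21 + 2·19 = 59
Stage 2: 21(ω_s−ω_c) = −59(ω_r−ω_c),  ω_c=0, ω_r=1
Stage 2: ω_s = 0 − (59/21)(1−0) = -59/21
  ⇒ ω_s²/ω_r² = -59/21
Coupling ω_r² = ω_s¹ ⇒ overall = 94/23 × -59/21 = -5546/483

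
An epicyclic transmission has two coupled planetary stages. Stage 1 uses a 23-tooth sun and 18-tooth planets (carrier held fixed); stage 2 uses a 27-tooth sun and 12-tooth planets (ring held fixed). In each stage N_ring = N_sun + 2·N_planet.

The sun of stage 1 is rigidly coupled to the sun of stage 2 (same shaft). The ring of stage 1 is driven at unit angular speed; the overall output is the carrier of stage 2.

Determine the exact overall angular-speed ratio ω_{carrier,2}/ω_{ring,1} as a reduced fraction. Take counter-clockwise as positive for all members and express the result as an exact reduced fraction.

Stage 1: N_ring = 23 + 2·18 = 59
Stage 1: 23(ω_s−ω_c) = −59(ω_r−ω_c),  ω_c=0, ω_r=1
Stage 1: ω_s = 0 − (59/23)(1−0) = -59/23
  ⇒ ω_s¹/ω_r¹ = -59/23
Stage 2: N_ring = 27 + 2·12 = 51
Stage 2: 27(ω_s−ω_c) = −51(ω_r−ω_c),  ω_r=0, ω_s=1
Stage 2: 27(1−ω_c) = −51(0−ω_c)  ⇒  78ω_c = 27  ⇒  ω_c = 9/26
  ⇒ ω_c²/ω_s² = 9/26
Coupling ω_s² = ω_s¹ ⇒ overall = -59/23 × 9/26 = -531/598

-531/598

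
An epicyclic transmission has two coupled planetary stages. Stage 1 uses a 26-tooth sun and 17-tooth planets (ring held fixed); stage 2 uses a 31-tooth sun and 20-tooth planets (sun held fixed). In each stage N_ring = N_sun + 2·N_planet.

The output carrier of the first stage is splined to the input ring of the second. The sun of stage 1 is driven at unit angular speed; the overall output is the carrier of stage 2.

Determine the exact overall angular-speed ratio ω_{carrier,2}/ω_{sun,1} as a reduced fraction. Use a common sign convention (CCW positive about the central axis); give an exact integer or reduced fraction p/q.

923/4386

Stage 1: N_ring = 26 + 2·17 = 60
Stage 1: 26(ω_s−ω_c) = −60(ω_r−ω_c),  ω_r=0, ω_s=1
Stage 1: 26(1−ω_c) = −60(0−ω_c)  ⇒  86ω_c = 26  ⇒  ω_c = 13/43
  ⇒ ω_c¹/ω_s¹ = 13/43
Stage 2: N_ring = 31 + 2·20 = 71
Stage 2: 31(ω_s−ω_c) = −71(ω_r−ω_c),  ω_s=0, ω_r=1
Stage 2: 31(0−ω_c) = −71(1−ω_c)  ⇒  102ω_c = 71  ⇒  ω_c = 71/102
  ⇒ ω_c²/ω_r² = 71/102
Coupling ω_r² = ω_c¹ ⇒ overall = 13/43 × 71/102 = 923/4386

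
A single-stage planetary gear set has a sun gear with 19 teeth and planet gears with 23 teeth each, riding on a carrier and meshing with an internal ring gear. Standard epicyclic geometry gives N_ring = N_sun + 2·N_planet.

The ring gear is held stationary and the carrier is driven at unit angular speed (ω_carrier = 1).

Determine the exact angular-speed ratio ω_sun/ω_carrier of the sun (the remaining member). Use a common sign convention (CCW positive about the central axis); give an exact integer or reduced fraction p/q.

N_ring = 19 + 2·23 = 65
19(ω_s−ω_c) = −65(ω_r−ω_c),  ω_r=0, ω_c=1
ω_s = 1 − (65/19)(0−1) = 84/19
ω_s/ω_c = 84/19

84/19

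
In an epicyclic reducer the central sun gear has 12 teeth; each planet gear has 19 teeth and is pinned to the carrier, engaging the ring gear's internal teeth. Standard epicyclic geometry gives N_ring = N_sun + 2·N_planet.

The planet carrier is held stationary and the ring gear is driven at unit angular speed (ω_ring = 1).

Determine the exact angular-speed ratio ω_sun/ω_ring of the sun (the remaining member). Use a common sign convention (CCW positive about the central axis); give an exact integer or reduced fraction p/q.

N_ring = 12 + 2·19 = 50
12(ω_s−ω_c) = −50(ω_r−ω_c),  ω_c=0, ω_r=1
ω_s = 0 − (50/12)(1−0) = -25/6
ω_s/ω_r = -25/6

-25/6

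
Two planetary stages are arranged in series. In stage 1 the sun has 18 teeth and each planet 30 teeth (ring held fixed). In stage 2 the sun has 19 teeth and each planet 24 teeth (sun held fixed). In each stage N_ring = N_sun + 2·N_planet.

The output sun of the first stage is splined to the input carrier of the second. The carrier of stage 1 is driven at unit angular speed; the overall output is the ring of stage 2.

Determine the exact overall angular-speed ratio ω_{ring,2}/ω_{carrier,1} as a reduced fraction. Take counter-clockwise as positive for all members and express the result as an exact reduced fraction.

Stage 1: N_ring = 18 + 2·30 = 78
Stage 1: 18(ω_s−ω_c) = −78(ω_r−ω_c),  ω_r=0, ω_c=1
Stage 1: ω_s = 1 − (78/18)(0−1) = 16/3
  ⇒ ω_s¹/ω_c¹ = 16/3
Stage 2: N_ring = 19 + 2·24 = 67
Stage 2: 19(ω_s−ω_c) = −67(ω_r−ω_c),  ω_s=0, ω_c=1
Stage 2: ω_r = 1 − (19/67)(0−1) = 86/67
  ⇒ ω_r²/ω_c² = 86/67
Coupling ω_c² = ω_s¹ ⇒ overall = 16/3 × 86/67 = 1376/201

1376/201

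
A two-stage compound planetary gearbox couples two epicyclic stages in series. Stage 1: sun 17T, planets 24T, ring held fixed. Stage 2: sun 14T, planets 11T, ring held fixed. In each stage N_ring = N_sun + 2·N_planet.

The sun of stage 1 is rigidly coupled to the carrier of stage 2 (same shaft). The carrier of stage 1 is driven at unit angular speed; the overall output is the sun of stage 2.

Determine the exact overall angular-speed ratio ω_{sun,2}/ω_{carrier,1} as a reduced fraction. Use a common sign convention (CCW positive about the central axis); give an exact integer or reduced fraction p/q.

2050/119

Stage 1: N_ring = 17 + 2·24 = 65
Stage 1: 17(ω_s−ω_c) = −65(ω_r−ω_c),  ω_r=0, ω_c=1
Stage 1: ω_s = 1 − (65/17)(0−1) = 82/17
  ⇒ ω_s¹/ω_c¹ = 82/17
Stage 2: N_ring = 14 + 2·11 = 36
Stage 2: 14(ω_s−ω_c) = −36(ω_r−ω_c),  ω_r=0, ω_c=1
Stage 2: ω_s = 1 − (36/14)(0−1) = 25/7
  ⇒ ω_s²/ω_c² = 25/7
Coupling ω_c² = ω_s¹ ⇒ overall = 82/17 × 25/7 = 2050/119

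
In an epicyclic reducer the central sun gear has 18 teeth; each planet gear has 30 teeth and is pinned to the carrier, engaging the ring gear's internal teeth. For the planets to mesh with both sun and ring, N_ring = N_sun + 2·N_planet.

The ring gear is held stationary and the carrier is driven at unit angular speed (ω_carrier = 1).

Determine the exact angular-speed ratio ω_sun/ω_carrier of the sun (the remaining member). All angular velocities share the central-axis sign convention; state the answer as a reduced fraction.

16/3

N_ring = 18 + 2·30 = 78
18(ω_s−ω_c) = −78(ω_r−ω_c),  ω_r=0, ω_c=1
ω_s = 1 − (78/18)(0−1) = 16/3
ω_s/ω_c = 16/3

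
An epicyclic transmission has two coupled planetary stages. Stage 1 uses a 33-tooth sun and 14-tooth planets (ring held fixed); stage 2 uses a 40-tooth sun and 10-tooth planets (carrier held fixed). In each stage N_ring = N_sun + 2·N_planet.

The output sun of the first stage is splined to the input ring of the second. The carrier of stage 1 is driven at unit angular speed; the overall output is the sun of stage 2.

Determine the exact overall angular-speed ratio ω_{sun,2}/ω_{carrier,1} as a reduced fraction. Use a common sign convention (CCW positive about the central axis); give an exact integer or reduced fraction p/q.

-47/11

Stage 1: N_ring = 33 + 2·14 = 61
Stage 1: 33(ω_s−ω_c) = −61(ω_r−ω_c),  ω_r=0, ω_c=1
Stage 1: ω_s = 1 − (61/33)(0−1) = 94/33
  ⇒ ω_s¹/ω_c¹ = 94/33
Stage 2: N_ring = 40 + 2·10 = 60
Stage 2: 40(ω_s−ω_c) = −60(ω_r−ω_c),  ω_c=0, ω_r=1
Stage 2: ω_s = 0 − (60/40)(1−0) = -3/2
  ⇒ ω_s²/ω_r² = -3/2
Coupling ω_r² = ω_s¹ ⇒ overall = 94/33 × -3/2 = -47/11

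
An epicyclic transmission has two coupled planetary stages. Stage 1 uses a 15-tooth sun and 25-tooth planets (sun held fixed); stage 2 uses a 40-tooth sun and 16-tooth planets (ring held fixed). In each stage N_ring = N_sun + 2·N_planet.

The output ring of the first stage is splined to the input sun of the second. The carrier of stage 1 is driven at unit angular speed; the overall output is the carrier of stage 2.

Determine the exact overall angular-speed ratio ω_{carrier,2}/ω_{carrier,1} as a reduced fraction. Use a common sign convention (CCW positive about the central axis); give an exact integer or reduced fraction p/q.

Stage 1: N_ring = 15 + 2·25 = 65
Stage 1: 15(ω_s−ω_c) = −65(ω_r−ω_c),  ω_s=0, ω_c=1
Stage 1: ω_r = 1 − (15/65)(0−1) = 16/13
  ⇒ ω_r¹/ω_c¹ = 16/13
Stage 2: N_ring = 40 + 2·16 = 72
Stage 2: 40(ω_s−ω_c) = −72(ω_r−ω_c),  ω_r=0, ω_s=1
Stage 2: 40(1−ω_c) = −72(0−ω_c)  ⇒  112ω_c = 40  ⇒  ω_c = 5/14
  ⇒ ω_c²/ω_s² = 5/14
Coupling ω_s² = ω_r¹ ⇒ overall = 16/13 × 5/14 = 40/91

40/91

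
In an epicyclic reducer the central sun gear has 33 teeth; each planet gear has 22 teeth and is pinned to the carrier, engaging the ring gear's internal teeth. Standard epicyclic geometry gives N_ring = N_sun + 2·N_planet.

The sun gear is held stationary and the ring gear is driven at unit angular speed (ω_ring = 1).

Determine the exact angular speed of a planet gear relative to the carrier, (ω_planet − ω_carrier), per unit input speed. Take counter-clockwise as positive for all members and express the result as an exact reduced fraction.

N_ring = 33 + 2·22 = 77
33(ω_s−ω_c) = −77(ω_r−ω_c),  ω_s=0, ω_r=1
33(0−ω_c) = −77(1−ω_c)  ⇒  110ω_c = 77  ⇒  ω_c = 7/10
sun–planet: 33·(0−7/10) = −22·(ω_p−ω_c)  ⇒  ω_p−ω_c = −(33/22)·(-7/10) = 21/20

21/20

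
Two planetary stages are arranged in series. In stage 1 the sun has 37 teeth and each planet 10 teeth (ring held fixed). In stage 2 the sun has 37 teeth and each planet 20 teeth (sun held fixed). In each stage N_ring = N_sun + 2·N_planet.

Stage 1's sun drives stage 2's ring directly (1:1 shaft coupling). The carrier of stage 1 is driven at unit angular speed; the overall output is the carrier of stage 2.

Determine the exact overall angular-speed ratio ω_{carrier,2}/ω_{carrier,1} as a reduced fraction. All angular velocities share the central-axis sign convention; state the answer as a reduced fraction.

Stage 1: N_ring = 37 + 2·10 = 57
Stage 1: 37(ω_s−ω_c) = −57(ω_r−ω_c),  ω_r=0, ω_c=1
Stage 1: ω_s = 1 − (57/37)(0−1) = 94/37
  ⇒ ω_s¹/ω_c¹ = 94/37
Stage 2: N_ring = 37 + 2·20 = 77
Stage 2: 37(ω_s−ω_c) = −77(ω_r−ω_c),  ω_s=0, ω_r=1
Stage 2: 37(0−ω_c) = −77(1−ω_c)  ⇒  114ω_c = 77  ⇒  ω_c = 77/114
  ⇒ ω_c²/ω_r² = 77/114
Coupling ω_r² = ω_s¹ ⇒ overall = 94/37 × 77/114 = 3619/2109

3619/2109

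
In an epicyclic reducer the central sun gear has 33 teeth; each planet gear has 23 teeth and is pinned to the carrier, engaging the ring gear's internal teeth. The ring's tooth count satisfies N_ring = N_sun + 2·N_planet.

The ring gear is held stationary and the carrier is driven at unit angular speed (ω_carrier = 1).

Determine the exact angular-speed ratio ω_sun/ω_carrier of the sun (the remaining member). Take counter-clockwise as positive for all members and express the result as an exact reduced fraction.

N_ring = 33 + 2·23 = 79
33(ω_s−ω_c) = −79(ω_r−ω_c),  ω_r=0, ω_c=1
ω_s = 1 − (79/33)(0−1) = 112/33
ω_s/ω_c = 112/33

112/33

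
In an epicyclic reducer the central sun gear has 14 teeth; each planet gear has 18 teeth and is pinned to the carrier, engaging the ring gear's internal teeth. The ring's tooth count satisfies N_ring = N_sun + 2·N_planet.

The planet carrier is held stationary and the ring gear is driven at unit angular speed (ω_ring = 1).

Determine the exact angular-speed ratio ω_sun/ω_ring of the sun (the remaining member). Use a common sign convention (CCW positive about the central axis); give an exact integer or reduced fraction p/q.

N_ring = 14 + 2·18 = 50
14(ω_s−ω_c) = −50(ω_r−ω_c),  ω_c=0, ω_r=1
ω_s = 0 − (50/14)(1−0) = -25/7
ω_s/ω_r = -25/7

-25/7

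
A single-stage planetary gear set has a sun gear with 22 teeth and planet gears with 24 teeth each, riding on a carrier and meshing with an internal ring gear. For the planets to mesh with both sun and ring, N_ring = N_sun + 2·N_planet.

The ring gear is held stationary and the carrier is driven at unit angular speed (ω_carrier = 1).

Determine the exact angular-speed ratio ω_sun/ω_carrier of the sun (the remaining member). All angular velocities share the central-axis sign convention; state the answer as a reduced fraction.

46/11

N_ring = 22 + 2·24 = 70
22(ω_s−ω_c) = −70(ω_r−ω_c),  ω_r=0, ω_c=1
ω_s = 1 − (70/22)(0−1) = 46/11
ω_s/ω_c = 46/11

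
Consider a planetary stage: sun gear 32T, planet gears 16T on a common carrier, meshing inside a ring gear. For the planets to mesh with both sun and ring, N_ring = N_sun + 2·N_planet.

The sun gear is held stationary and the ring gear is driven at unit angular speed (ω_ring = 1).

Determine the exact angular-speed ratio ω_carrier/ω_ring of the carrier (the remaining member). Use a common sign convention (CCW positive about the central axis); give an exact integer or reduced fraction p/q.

2/3

N_ring = 32 + 2·16 = 64
32(ω_s−ω_c) = −64(ω_r−ω_c),  ω_s=0, ω_r=1
32(0−ω_c) = −64(1−ω_c)  ⇒  96ω_c = 64  ⇒  ω_c = 2/3
ω_c/ω_r = 2/3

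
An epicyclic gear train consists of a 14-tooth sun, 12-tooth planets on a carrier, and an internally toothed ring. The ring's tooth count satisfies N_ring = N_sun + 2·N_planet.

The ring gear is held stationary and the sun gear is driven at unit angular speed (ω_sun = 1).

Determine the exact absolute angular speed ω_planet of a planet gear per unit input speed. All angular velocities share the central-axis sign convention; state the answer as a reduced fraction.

-7/12

N_ring = 14 + 2·12 = 38
14(ω_s−ω_c) = −38(ω_r−ω_c),  ω_r=0, ω_s=1
14(1−ω_c) = −38(0−ω_c)  ⇒  52ω_c = 14  ⇒  ω_c = 7/26
sun–planet: 14·(1−7/26) = −12·(ω_p−ω_c)  ⇒  ω_p−ω_c = −(14/12)·(19/26) = -133/156
ω_p = 7/26 − 133/156 = -7/12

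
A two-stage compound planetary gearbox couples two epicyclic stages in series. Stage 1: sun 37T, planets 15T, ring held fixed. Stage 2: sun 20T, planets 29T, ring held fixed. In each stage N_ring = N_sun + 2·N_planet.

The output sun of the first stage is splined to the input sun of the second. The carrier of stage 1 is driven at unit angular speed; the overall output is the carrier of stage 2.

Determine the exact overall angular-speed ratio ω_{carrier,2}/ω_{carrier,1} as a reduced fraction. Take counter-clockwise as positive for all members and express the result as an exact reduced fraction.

1040/1813

Stage 1: N_ring = 37 + 2·15 = 67
Stage 1: 37(ω_s−ω_c) = −67(ω_r−ω_c),  ω_r=0, ω_c=1
Stage 1: ω_s = 1 − (67/37)(0−1) = 104/37
  ⇒ ω_s¹/ω_c¹ = 104/37
Stage 2: N_ring = 20 + 2·29 = 78
Stage 2: 20(ω_s−ω_c) = −78(ω_r−ω_c),  ω_r=0, ω_s=1
Stage 2: 20(1−ω_c) = −78(0−ω_c)  ⇒  98ω_c = 20  ⇒  ω_c = 10/49
  ⇒ ω_c²/ω_s² = 10/49
Coupling ω_s² = ω_s¹ ⇒ overall = 104/37 × 10/49 = 1040/1813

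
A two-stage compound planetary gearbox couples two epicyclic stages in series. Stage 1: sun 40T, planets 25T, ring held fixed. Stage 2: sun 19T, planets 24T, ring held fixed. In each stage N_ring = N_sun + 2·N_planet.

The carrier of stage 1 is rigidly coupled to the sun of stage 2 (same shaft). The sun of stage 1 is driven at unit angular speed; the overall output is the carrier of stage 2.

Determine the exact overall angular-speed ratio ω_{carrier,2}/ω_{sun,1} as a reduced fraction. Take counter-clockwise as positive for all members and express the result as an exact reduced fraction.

38/559

Stage 1: N_ring = 40 + 2·25 = 90
Stage 1: 40(ω_s−ω_c) = −90(ω_r−ω_c),  ω_r=0, ω_s=1
Stage 1: 40(1−ω_c) = −90(0−ω_c)  ⇒  130ω_c = 40  ⇒  ω_c = 4/13
  ⇒ ω_c¹/ω_s¹ = 4/13
Stage 2: N_ring = 19 + 2·24 = 67
Stage 2: 19(ω_s−ω_c) = −67(ω_r−ω_c),  ω_r=0, ω_s=1
Stage 2: 19(1−ω_c) = −67(0−ω_c)  ⇒  86ω_c = 19  ⇒  ω_c = 19/86
  ⇒ ω_c²/ω_s² = 19/86
Coupling ω_s² = ω_c¹ ⇒ overall = 4/13 × 19/86 = 38/559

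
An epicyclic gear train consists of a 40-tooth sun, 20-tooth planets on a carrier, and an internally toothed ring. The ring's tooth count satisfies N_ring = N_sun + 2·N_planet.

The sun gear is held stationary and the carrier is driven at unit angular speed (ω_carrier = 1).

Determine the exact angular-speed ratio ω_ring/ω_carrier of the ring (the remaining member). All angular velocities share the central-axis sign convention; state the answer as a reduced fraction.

3/2

N_ring = 40 + 2·20 = 80
40(ω_s−ω_c) = −80(ω_r−ω_c),  ω_s=0, ω_c=1
ω_r = 1 − (40/80)(0−1) = 3/2
ω_r/ω_c = 3/2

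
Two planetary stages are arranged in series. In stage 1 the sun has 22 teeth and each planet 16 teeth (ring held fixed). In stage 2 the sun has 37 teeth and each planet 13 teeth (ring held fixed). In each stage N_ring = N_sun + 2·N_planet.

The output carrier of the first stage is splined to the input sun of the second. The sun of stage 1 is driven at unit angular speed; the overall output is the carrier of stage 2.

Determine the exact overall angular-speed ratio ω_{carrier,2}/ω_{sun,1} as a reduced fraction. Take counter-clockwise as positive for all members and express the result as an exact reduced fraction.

407/3800

Stage 1: N_ring = 22 + 2·16 = 54
Stage 1: 22(ω_s−ω_c) = −54(ω_r−ω_c),  ω_r=0, ω_s=1
Stage 1: 22(1−ω_c) = −54(0−ω_c)  ⇒  76ω_c = 22  ⇒  ω_c = 11/38
  ⇒ ω_c¹/ω_s¹ = 11/38
Stage 2: N_ring = 37 + 2·13 = 63
Stage 2: 37(ω_s−ω_c) = −63(ω_r−ω_c),  ω_r=0, ω_s=1
Stage 2: 37(1−ω_c) = −63(0−ω_c)  ⇒  100ω_c = 37  ⇒  ω_c = 37/100
  ⇒ ω_c²/ω_s² = 37/100
Coupling ω_s² = ω_c¹ ⇒ overall = 11/38 × 37/100 = 407/3800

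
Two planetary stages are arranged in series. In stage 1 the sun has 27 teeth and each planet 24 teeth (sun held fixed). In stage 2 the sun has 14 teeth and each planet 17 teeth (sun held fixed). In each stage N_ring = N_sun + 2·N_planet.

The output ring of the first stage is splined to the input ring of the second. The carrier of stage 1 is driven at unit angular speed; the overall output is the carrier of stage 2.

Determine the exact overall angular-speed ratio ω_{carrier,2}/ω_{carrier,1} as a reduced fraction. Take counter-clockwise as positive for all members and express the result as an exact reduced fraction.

Stage 1: N_ring = 27 + 2·24 = 75
Stage 1: 27(ω_s−ω_c) = −75(ω_r−ω_c),  ω_s=0, ω_c=1
Stage 1: ω_r = 1 − (27/75)(0−1) = 34/25
  ⇒ ω_r¹/ω_c¹ = 34/25
Stage 2: N_ring = 14 + 2·17 = 48
Stage 2: 14(ω_s−ω_c) = −48(ω_r−ω_c),  ω_s=0, ω_r=1
Stage 2: 14(0−ω_c) = −48(1−ω_c)  ⇒  62ω_c = 48  ⇒  ω_c = 24/31
  ⇒ ω_c²/ω_r² = 24/31
Coupling ω_r² = ω_r¹ ⇒ overall = 34/25 × 24/31 = 816/775

816/775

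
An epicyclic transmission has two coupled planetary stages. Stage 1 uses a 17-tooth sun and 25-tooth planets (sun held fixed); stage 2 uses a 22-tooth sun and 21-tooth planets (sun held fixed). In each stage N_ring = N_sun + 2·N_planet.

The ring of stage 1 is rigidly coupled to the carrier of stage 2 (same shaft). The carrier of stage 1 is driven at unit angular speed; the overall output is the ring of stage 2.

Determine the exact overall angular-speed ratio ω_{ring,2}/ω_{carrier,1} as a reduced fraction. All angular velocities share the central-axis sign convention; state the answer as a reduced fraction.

Stage 1: N_ring = 17 + 2·25 = 67
Stage 1: 17(ω_s−ω_c) = −67(ω_r−ω_c),  ω_s=0, ω_c=1
Stage 1: ω_r = 1 − (17/67)(0−1) = 84/67
  ⇒ ω_r¹/ω_c¹ = 84/67
Stage 2: N_ring = 22 + 2·21 = 64
Stage 2: 22(ω_s−ω_c) = −64(ω_r−ω_c),  ω_s=0, ω_c=1
Stage 2: ω_r = 1 − (22/64)(0−1) = 43/32
  ⇒ ω_r²/ω_c² = 43/32
Coupling ω_c² = ω_r¹ ⇒ overall = 84/67 × 43/32 = 903/536

903/536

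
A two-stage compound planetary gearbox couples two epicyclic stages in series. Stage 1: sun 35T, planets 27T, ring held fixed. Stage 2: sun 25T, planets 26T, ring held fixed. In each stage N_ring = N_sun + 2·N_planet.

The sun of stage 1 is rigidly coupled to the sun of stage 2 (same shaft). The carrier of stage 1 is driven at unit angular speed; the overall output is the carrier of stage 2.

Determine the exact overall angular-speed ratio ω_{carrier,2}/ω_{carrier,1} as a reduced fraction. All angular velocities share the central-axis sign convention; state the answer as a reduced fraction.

Stage 1: N_ring = 35 + 2·27 = 89
Stage 1: 35(ω_s−ω_c) = −89(ω_r−ω_c),  ω_r=0, ω_c=1
Stage 1: ω_s = 1 − (89/35)(0−1) = 124/35
  ⇒ ω_s¹/ω_c¹ = 124/35
Stage 2: N_ring = 25 + 2·26 = 77
Stage 2: 25(ω_s−ω_c) = −77(ω_r−ω_c),  ω_r=0, ω_s=1
Stage 2: 25(1−ω_c) = −77(0−ω_c)  ⇒  102ω_c = 25  ⇒  ω_c = 25/102
  ⇒ ω_c²/ω_s² = 25/102
Coupling ω_s² = ω_s¹ ⇒ overall = 124/35 × 25/102 = 310/357

310/357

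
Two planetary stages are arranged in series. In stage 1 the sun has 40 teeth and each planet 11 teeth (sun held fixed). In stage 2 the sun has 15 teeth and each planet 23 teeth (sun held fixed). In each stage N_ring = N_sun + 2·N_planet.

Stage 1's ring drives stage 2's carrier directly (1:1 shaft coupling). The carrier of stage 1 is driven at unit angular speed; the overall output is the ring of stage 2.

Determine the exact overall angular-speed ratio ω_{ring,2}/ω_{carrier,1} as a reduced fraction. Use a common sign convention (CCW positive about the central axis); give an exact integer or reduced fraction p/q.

3876/1891

Stage 1: N_ring = 40 + 2·11 = 62
Stage 1: 40(ω_s−ω_c) = −62(ω_r−ω_c),  ω_s=0, ω_c=1
Stage 1: ω_r = 1 − (40/62)(0−1) = 51/31
  ⇒ ω_r¹/ω_c¹ = 51/31
Stage 2: N_ring = 15 + 2·23 = 61
Stage 2: 15(ω_s−ω_c) = −61(ω_r−ω_c),  ω_s=0, ω_c=1
Stage 2: ω_r = 1 − (15/61)(0−1) = 76/61
  ⇒ ω_r²/ω_c² = 76/61
Coupling ω_c² = ω_r¹ ⇒ overall = 51/31 × 76/61 = 3876/1891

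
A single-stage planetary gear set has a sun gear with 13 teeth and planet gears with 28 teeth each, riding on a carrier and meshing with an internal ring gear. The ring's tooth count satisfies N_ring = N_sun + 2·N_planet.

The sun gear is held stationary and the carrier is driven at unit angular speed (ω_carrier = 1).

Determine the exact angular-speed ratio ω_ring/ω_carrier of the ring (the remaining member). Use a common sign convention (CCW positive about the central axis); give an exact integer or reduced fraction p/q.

82/69

N_ring = 13 + 2·28 = 69
13(ω_s−ω_c) = −69(ω_r−ω_c),  ω_s=0, ω_c=1
ω_r = 1 − (13/69)(0−1) = 82/69
ω_r/ω_c = 82/69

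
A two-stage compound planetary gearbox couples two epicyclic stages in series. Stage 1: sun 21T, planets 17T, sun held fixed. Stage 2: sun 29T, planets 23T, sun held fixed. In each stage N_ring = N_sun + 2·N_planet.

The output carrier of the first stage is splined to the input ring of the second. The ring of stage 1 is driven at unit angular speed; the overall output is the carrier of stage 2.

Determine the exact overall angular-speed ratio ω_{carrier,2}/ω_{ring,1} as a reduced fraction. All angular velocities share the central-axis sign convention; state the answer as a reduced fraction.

Stage 1: N_ring = 21 + 2·17 = 55
Stage 1: 21(ω_s−ω_c) = −55(ω_r−ω_c),  ω_s=0, ω_r=1
Stage 1: 21(0−ω_c) = −55(1−ω_c)  ⇒  76ω_c = 55  ⇒  ω_c = 55/76
  ⇒ ω_c¹/ω_r¹ = 55/76
Stage 2: N_ring = 29 + 2·23 = 75
Stage 2: 29(ω_s−ω_c) = −75(ω_r−ω_c),  ω_s=0, ω_r=1
Stage 2: 29(0−ω_c) = −75(1−ω_c)  ⇒  104ω_c = 75  ⇒  ω_c = 75/104
  ⇒ ω_c²/ω_r² = 75/104
Coupling ω_r² = ω_c¹ ⇒ overall = 55/76 × 75/104 = 4125/7904

4125/7904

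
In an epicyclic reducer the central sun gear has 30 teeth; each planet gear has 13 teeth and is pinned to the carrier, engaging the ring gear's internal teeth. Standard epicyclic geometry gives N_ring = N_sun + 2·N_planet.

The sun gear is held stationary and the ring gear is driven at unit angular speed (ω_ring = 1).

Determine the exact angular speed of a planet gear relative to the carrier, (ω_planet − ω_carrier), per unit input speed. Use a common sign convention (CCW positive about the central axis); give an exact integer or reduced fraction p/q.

N_ring = 30 + 2·13 = 56
30(ω_s−ω_c) = −56(ω_r−ω_c),  ω_s=0, ω_r=1
30(0−ω_c) = −56(1−ω_c)  ⇒  86ω_c = 56  ⇒  ω_c = 28/43
sun–planet: 30·(0−28/43) = −13·(ω_p−ω_c)  ⇒  ω_p−ω_c = −(30/13)·(-28/43) = 840/559

840/559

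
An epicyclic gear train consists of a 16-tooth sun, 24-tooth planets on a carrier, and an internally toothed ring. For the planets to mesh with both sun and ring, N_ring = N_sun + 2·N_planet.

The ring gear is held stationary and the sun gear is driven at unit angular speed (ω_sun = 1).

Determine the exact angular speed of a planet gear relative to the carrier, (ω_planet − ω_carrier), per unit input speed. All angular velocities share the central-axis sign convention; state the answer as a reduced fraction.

-8/15

N_ring = 16 + 2·24 = 64
16(ω_s−ω_c) = −64(ω_r−ω_c),  ω_r=0, ω_s=1
16(1−ω_c) = −64(0−ω_c)  ⇒  80ω_c = 16  ⇒  ω_c = 1/5
sun–planet: 16·(1−1/5) = −24·(ω_p−ω_c)  ⇒  ω_p−ω_c = −(16/24)·(4/5) = -8/15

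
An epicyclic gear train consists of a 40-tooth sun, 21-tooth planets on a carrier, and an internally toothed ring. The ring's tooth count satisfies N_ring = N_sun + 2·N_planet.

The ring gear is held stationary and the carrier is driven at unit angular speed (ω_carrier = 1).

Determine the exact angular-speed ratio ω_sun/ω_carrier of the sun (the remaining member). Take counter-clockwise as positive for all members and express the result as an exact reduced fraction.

61/20

N_ring = 40 + 2·21 = 82
40(ω_s−ω_c) = −82(ω_r−ω_c),  ω_r=0, ω_c=1
ω_s = 1 − (82/40)(0−1) = 61/20
ω_s/ω_c = 61/20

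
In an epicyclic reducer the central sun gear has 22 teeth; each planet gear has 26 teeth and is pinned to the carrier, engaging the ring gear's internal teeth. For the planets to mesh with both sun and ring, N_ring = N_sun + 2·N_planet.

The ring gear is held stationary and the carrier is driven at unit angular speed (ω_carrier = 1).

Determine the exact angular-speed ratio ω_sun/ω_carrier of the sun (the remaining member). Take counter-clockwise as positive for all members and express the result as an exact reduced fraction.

48/11

N_ring = 22 + 2·26 = 74
22(ω_s−ω_c) = −74(ω_r−ω_c),  ω_r=0, ω_c=1
ω_s = 1 − (74/22)(0−1) = 48/11
ω_s/ω_c = 48/11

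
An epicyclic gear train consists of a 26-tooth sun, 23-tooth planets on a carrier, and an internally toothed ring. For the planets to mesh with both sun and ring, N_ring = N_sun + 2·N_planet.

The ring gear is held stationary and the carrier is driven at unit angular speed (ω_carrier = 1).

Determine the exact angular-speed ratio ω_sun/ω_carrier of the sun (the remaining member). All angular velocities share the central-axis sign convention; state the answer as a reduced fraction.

49/13

N_ring = 26 + 2·23 = 72
26(ω_s−ω_c) = −72(ω_r−ω_c),  ω_r=0, ω_c=1
ω_s = 1 − (72/26)(0−1) = 49/13
ω_s/ω_c = 49/13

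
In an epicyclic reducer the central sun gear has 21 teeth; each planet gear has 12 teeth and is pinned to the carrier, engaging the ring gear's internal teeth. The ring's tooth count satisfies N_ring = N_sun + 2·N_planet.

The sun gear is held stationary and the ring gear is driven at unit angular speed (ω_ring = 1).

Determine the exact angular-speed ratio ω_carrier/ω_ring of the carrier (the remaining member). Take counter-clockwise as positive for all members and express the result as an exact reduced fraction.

15/22

N_ring = 21 + 2·12 = 45
21(ω_s−ω_c) = −45(ω_r−ω_c),  ω_s=0, ω_r=1
21(0−ω_c) = −45(1−ω_c)  ⇒  66ω_c = 45  ⇒  ω_c = 15/22
ω_c/ω_r = 15/22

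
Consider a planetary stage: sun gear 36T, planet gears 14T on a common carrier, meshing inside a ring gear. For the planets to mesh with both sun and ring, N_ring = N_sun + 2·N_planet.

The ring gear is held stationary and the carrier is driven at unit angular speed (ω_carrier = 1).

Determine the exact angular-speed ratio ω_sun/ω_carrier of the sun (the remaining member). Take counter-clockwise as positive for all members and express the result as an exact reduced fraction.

25/9

N_ring = 36 + 2·14 = 64
36(ω_s−ω_c) = −64(ω_r−ω_c),  ω_r=0, ω_c=1
ω_s = 1 − (64/36)(0−1) = 25/9
ω_s/ω_c = 25/9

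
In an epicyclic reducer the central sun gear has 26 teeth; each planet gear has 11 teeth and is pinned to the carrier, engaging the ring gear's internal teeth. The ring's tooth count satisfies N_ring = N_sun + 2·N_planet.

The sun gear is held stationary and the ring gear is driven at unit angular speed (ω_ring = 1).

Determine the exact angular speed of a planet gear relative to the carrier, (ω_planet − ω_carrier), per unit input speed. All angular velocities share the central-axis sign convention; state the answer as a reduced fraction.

N_ring = 26 + 2·11 = 48
26(ω_s−ω_c) = −48(ω_r−ω_c),  ω_s=0, ω_r=1
26(0−ω_c) = −48(1−ω_c)  ⇒  74ω_c = 48  ⇒  ω_c = 24/37
sun–planet: 26·(0−24/37) = −11·(ω_p−ω_c)  ⇒  ω_p−ω_c = −(26/11)·(-24/37) = 624/407

624/407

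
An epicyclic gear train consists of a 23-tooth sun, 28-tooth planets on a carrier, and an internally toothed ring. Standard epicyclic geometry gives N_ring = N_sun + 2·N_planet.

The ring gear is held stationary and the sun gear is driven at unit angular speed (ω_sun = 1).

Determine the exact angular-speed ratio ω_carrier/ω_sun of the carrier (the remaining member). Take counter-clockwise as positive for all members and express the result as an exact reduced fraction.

23/102

N_ring = 23 + 2·28 = 79
23(ω_s−ω_c) = −79(ω_r−ω_c),  ω_r=0, ω_s=1
23(1−ω_c) = −79(0−ω_c)  ⇒  102ω_c = 23  ⇒  ω_c = 23/102
ω_c/ω_s = 23/102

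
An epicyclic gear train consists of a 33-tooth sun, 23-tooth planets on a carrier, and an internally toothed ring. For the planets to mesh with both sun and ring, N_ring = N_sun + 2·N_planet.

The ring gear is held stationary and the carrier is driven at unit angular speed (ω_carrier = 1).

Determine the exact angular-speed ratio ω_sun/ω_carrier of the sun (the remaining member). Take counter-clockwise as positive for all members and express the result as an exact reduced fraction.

N_ring = 33 + 2·23 = 79
33(ω_s−ω_c) = −79(ω_r−ω_c),  ω_r=0, ω_c=1
ω_s = 1 − (79/33)(0−1) = 112/33
ω_s/ω_c = 112/33

112/33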